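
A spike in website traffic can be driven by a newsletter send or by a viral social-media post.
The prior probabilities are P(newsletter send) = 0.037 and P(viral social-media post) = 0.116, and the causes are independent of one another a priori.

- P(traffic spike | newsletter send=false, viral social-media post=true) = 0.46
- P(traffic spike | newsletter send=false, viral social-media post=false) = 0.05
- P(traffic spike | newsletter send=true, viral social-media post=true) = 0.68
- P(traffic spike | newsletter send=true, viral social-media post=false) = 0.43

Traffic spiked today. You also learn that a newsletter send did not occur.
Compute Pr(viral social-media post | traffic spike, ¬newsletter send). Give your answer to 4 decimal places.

Pr(viral social-media post | traffic spike, ¬newsletter send) ≈ 0.5469

Enumerate both values of viral social-media post and weight by the priors:
  P(traffic spike | ¬newsletter send) = 0.05·0.884 + 0.46·0.116
        = 0.044200 + 0.053360 = 0.097560
The terms with viral social-media post present sum to 0.053360, so
  P(viral social-media post | traffic spike, ¬newsletter send) = 0.053360 / 0.097560 ≈ 0.5469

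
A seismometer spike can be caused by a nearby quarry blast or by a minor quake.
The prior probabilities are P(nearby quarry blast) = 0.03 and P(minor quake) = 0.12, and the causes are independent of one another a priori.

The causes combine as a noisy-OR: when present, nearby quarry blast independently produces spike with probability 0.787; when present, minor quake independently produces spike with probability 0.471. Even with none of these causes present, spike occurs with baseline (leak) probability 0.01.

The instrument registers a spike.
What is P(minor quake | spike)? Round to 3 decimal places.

P(minor quake | spike) ≈ 0.666

Under noisy-OR, P(spike | causes) = 1 − (1−0.01)·∏(1−qᵢ) over the active causes.
P(spike) = 0.01×0.97×0.88 + 0.47629×0.97×0.12 + 0.78913×0.03×0.88 + 0.88845×0.03×0.12 = 0.008536 + 0.055440 + 0.020833 + 0.003198 = 0.088007
Restricting to configurations with minor quake present: 0.055440 + 0.003198 = 0.058638.
P(minor quake | spike) = 0.058638 / 0.088007 ≈ 0.666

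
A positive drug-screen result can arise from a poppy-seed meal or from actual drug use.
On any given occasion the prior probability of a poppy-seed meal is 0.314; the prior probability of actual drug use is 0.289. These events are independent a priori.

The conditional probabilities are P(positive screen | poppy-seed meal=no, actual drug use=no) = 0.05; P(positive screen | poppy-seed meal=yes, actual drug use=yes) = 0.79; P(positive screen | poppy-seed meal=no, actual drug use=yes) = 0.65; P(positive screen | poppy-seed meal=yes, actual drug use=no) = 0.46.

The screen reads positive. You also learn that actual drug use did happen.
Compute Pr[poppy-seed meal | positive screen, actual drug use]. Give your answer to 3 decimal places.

Numerator (weight on configurations with poppy-seed meal): 0.79·0.314 = 0.248060
Denominator P(positive screen | actual drug use): 0.65·0.686 + 0.79·0.314 = 0.693960
P(poppy-seed meal | positive screen, actual drug use) = 0.248060/0.693960 ≈ 0.357

Pr[poppy-seed meal | positive screen, actual drug use] ≈ 0.357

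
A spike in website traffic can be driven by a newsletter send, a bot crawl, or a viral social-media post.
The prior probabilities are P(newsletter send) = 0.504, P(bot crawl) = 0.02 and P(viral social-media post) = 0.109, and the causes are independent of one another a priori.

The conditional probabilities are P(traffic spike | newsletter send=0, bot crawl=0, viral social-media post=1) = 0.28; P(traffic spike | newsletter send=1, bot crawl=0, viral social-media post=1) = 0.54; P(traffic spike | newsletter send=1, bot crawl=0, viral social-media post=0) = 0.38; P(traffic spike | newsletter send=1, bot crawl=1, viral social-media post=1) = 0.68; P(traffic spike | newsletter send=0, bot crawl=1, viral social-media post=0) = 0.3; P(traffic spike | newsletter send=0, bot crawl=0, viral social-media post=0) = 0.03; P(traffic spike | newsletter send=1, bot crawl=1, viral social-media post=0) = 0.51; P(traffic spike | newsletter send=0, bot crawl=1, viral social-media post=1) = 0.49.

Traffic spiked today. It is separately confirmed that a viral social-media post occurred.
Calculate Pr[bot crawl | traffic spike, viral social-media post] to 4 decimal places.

By total probability over the 4 (newsletter send, bot crawl) configurations:
  P(traffic spike | viral social-media post) = 0.28*0.496*0.98 + 0.49*0.496*0.02 + 0.54*0.504*0.98 + 0.68*0.504*0.02
        = 0.136102 + 0.004861 + 0.266717 + 0.006854 = 0.414534
Keeping only the bot crawl-present terms gives 0.011715, so
  P(bot crawl | traffic spike, viral social-media post) = 0.011715 / 0.414534 ≈ 0.0283

Pr[bot crawl | traffic spike, viral social-media post] ≈ 0.0283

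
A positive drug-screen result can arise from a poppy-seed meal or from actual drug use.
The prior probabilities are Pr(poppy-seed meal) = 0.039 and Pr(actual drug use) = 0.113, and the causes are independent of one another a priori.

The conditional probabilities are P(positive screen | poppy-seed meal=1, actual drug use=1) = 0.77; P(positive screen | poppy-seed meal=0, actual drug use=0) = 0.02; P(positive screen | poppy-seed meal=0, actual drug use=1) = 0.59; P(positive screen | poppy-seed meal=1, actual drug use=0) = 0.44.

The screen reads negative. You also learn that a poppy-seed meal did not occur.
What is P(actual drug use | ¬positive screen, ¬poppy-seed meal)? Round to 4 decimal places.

P(actual drug use | ¬positive screen, ¬poppy-seed meal) ≈ 0.0506

Weight on actual drug use=true, given the evidence: 0.41*0.113 = 0.046330
Denominator P(¬positive screen | ¬poppy-seed meal): 0.98*0.887 + 0.41*0.113 = 0.915590
Posterior = 0.046330 / 0.915590 ≈ 0.0506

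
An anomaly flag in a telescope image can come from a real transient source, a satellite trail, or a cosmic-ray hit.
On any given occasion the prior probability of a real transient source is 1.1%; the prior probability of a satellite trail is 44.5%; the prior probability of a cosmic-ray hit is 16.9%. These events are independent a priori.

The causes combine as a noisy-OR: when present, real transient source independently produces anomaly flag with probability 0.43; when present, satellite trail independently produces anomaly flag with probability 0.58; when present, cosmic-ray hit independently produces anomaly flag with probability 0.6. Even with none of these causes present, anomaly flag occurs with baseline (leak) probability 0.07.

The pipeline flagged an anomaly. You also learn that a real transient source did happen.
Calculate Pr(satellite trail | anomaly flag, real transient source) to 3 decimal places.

Under noisy-OR, P(anomaly flag | causes) = 1 − (1−0.07)·∏(1−qᵢ) over the active causes.
Numerator (weight on configurations with satellite trail): 0.287463 + 0.068507 = 0.355970
The normalizing constant is 0.4699·0.555·0.831 + 0.78796·0.555·0.169 + 0.777358·0.445·0.831 + 0.910943·0.445·0.169 = 0.646597
Posterior = 0.355970 / 0.646597 ≈ 0.551

Pr(satellite trail | anomaly flag, real transient source) ≈ 0.551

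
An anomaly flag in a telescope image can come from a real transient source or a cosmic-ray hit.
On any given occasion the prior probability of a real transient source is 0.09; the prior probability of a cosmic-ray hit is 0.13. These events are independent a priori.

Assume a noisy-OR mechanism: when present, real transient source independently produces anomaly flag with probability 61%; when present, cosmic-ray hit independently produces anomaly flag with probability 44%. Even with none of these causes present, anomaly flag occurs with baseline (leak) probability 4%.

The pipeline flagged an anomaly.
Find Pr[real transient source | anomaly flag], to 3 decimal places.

Pr[real transient source | anomaly flag] ≈ 0.403

Under noisy-OR, P(anomaly flag | causes) = 1 − (1−0.04)·∏(1−qᵢ) over the active causes.
P(anomaly flag) = 0.04·0.91·0.87 + 0.4624·0.91·0.13 + 0.6256·0.09·0.87 + 0.790336·0.09·0.13 = 0.031668 + 0.054702 + 0.048984 + 0.009247 = 0.144601
The real transient source-present share is 0.048984 + 0.009247 = 0.058231.
P(real transient source | anomaly flag) = 0.058231 / 0.144601 ≈ 0.403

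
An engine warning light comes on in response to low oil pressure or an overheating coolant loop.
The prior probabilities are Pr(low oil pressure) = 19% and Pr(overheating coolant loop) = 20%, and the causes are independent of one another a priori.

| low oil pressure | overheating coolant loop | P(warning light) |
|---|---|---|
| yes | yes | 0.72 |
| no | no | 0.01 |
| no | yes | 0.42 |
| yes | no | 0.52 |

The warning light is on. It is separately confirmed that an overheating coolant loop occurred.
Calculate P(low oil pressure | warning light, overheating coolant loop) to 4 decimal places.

By total probability over both values of low oil pressure:
  P(warning light | overheating coolant loop) = 0.42·0.81 + 0.72·0.19
        = 0.340200 + 0.136800 = 0.477000
Keeping only the low oil pressure-present terms gives 0.136800, so
  P(low oil pressure | warning light, overheating coolant loop) = 0.136800 / 0.477000 ≈ 0.2868

P(low oil pressure | warning light, overheating coolant loop) ≈ 0.2868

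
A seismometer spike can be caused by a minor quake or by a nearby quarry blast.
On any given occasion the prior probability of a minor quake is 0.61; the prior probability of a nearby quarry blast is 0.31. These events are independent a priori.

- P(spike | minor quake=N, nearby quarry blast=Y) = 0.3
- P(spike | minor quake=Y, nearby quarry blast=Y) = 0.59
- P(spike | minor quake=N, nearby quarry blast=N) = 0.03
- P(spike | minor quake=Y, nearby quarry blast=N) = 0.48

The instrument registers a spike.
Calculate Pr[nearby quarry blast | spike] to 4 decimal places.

By total probability over the 4 (minor quake, nearby quarry blast) configurations:
  P(spike) = 0.03*0.39*0.69 + 0.3*0.39*0.31 + 0.48*0.61*0.69 + 0.59*0.61*0.31
        = 0.008073 + 0.036270 + 0.202032 + 0.111569 = 0.357944
Configurations with nearby quarry blast contribute 0.147839, so
  P(nearby quarry blast | spike) = 0.147839 / 0.357944 ≈ 0.4130

Pr[nearby quarry blast | spike] ≈ 0.4130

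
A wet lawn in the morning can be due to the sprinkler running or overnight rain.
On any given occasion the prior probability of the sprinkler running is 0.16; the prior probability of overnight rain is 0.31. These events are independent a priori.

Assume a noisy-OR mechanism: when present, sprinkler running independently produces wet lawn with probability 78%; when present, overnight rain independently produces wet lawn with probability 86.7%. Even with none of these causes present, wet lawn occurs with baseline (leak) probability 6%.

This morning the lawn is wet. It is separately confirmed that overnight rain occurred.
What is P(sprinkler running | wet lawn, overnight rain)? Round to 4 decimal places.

Under noisy-OR, P(wet lawn | causes) = 1 − (1−0.06)·∏(1−qᵢ) over the active causes.
By total probability over both values of sprinkler running:
  P(wet lawn | overnight rain) = 0.87498×0.84 + 0.972496×0.16
        = 0.734983 + 0.155599 = 0.890582
Configurations with sprinkler running contribute 0.155599, so
  P(sprinkler running | wet lawn, overnight rain) = 0.155599 / 0.890582 ≈ 0.1747

P(sprinkler running | wet lawn, overnight rain) ≈ 0.1747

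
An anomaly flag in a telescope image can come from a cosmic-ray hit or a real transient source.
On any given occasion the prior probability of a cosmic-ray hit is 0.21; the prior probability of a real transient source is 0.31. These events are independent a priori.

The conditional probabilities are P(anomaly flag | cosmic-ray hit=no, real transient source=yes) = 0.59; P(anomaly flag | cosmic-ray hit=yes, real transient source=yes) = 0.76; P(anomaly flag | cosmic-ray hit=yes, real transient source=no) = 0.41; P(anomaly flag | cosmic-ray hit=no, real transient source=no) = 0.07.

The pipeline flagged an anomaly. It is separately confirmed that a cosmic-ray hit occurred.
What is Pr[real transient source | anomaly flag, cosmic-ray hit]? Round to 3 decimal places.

Pr[real transient source | anomaly flag, cosmic-ray hit] ≈ 0.454

P(anomaly flag | cosmic-ray hit) = 0.41*0.69 + 0.76*0.31 = 0.282900 + 0.235600 = 0.518500
The real transient source-present share is 0.76*0.31 = 0.235600.
So P(real transient source | anomaly flag, cosmic-ray hit) = 0.235600/0.518500 ≈ 0.454.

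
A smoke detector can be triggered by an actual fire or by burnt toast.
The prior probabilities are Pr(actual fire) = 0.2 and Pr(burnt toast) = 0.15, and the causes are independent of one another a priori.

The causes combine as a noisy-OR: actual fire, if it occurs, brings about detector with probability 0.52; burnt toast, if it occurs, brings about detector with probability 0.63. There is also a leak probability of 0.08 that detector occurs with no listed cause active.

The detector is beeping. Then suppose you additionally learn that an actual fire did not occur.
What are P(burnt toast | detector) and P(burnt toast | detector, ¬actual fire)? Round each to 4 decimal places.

P(burnt toast | detector) ≈ 0.4111; P(burnt toast | detector, ¬actual fire) ≈ 0.5927

Under noisy-OR, P(detector | causes) = 1 − (1−0.08)·∏(1−qᵢ) over the active causes.
Weight on burnt toast=true, given the evidence: 0.079152 + 0.025098 = 0.104250
Normalizer over all consistent configurations: 0.08×0.8×0.85 + 0.6596×0.8×0.15 + 0.5584×0.2×0.85 + 0.836608×0.2×0.15 = 0.253578
P(burnt toast | detector) = 0.104250/0.253578 ≈ 0.4111

Now also conditioning on actual fire≠true:
P(detector | ¬actual fire) = 0.08·0.85 + 0.6596·0.15 = 0.068000 + 0.098940 = 0.166940
The burnt toast-present share is 0.6596·0.15 = 0.098940.
Hence the posterior is 0.098940/0.166940 ≈ 0.5927.
With actual fire excluded, burnt toast must carry more of the explanatory weight for the detector.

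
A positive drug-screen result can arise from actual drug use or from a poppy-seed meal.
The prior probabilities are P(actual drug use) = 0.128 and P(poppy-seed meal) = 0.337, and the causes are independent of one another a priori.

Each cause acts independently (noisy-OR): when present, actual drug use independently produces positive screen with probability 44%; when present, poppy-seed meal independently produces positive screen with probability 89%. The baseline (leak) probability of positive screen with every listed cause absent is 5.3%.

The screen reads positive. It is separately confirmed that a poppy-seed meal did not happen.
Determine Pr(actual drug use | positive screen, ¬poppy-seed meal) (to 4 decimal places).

Pr(actual drug use | positive screen, ¬poppy-seed meal) ≈ 0.5654

Under noisy-OR, P(positive screen | causes) = 1 − (1−0.053)·∏(1−qᵢ) over the active causes.
For the numerator, keep only actual drug use=true terms: 0.46968·0.128 = 0.060119
The normalizing constant is 0.053·0.872 + 0.46968·0.128 = 0.106335
Posterior = 0.060119 / 0.106335 ≈ 0.5654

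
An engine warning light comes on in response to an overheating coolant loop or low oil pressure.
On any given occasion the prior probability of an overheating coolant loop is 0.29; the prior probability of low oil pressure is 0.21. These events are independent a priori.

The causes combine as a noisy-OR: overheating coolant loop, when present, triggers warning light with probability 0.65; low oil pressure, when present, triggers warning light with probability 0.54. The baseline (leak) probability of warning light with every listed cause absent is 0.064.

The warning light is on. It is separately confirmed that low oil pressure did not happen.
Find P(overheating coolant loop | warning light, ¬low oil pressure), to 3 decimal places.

Under noisy-OR, P(warning light | causes) = 1 − (1−0.064)·∏(1−qᵢ) over the active causes.
By total probability over both values of overheating coolant loop:
  P(warning light | ¬low oil pressure) = 0.064·0.71 + 0.6724·0.29
        = 0.045440 + 0.194996 = 0.240436
The terms with overheating coolant loop present sum to 0.194996, so
  P(overheating coolant loop | warning light, ¬low oil pressure) = 0.194996 / 0.240436 ≈ 0.811

P(overheating coolant loop | warning light, ¬low oil pressure) ≈ 0.811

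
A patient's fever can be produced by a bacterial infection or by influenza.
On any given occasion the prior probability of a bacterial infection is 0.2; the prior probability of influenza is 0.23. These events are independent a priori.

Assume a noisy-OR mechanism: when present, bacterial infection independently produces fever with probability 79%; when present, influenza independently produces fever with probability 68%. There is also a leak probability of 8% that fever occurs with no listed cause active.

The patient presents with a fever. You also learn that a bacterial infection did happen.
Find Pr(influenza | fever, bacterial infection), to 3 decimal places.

Pr(influenza | fever, bacterial infection) ≈ 0.258

Under noisy-OR, P(fever | causes) = 1 − (1−0.08)·∏(1−qᵢ) over the active causes.
Numerator (weight on configurations with influenza): 0.938176×0.23 = 0.215780
The normalizing constant is 0.8068×0.77 + 0.938176×0.23 = 0.837016
P(influenza | fever, bacterial infection) = 0.215780/0.837016 ≈ 0.258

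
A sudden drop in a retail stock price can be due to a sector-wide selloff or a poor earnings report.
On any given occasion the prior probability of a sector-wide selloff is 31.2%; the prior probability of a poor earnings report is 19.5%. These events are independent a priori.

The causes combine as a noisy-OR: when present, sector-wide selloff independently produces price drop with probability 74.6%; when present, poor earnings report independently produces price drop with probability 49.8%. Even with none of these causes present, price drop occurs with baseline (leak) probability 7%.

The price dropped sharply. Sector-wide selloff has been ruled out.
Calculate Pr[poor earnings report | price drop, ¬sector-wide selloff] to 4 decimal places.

Under noisy-OR, P(price drop | causes) = 1 − (1−0.07)·∏(1−qᵢ) over the active causes.
Enumerate both values of poor earnings report and weight by the priors:
  P(price drop | ¬sector-wide selloff) = 0.07×0.805 + 0.53314×0.195
        = 0.056350 + 0.103962 = 0.160312
Configurations with poor earnings report contribute 0.103962, so
  P(poor earnings report | price drop, ¬sector-wide selloff) = 0.103962 / 0.160312 ≈ 0.6485

Pr[poor earnings report | price drop, ¬sector-wide selloff] ≈ 0.6485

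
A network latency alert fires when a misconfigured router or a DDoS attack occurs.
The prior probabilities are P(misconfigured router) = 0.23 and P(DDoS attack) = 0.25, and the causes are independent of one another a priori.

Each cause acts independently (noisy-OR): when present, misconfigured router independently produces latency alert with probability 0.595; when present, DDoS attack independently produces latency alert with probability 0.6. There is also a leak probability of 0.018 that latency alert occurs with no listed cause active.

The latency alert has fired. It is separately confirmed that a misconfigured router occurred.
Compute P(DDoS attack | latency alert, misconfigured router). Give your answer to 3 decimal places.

Under noisy-OR, P(latency alert | causes) = 1 − (1−0.018)·∏(1−qᵢ) over the active causes.
By total probability over both values of DDoS attack:
  P(latency alert | misconfigured router) = 0.60229*0.75 + 0.840916*0.25
        = 0.451717 + 0.210229 = 0.661946
The terms with DDoS attack present sum to 0.210229, so
  P(DDoS attack | latency alert, misconfigured router) = 0.210229 / 0.661946 ≈ 0.318

P(DDoS attack | latency alert, misconfigured router) ≈ 0.318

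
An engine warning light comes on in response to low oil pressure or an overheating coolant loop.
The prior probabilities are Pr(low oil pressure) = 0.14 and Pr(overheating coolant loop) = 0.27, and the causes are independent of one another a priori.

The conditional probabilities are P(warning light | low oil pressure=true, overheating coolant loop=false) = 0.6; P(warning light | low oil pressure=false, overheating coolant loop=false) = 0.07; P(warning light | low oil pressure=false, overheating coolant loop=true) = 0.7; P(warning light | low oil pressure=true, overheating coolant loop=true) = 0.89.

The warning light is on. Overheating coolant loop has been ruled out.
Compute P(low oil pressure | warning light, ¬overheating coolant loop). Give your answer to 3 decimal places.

Sum P(warning light|·) weighted by the priors over both values of low oil pressure:
  P(warning light | ¬overheating coolant loop) = 0.07·0.86 + 0.6·0.14
        = 0.060200 + 0.084000 = 0.144200
Keeping only the low oil pressure-present terms gives 0.084000, so
  P(low oil pressure | warning light, ¬overheating coolant loop) = 0.084000 / 0.144200 ≈ 0.583

P(low oil pressure | warning light, ¬overheating coolant loop) ≈ 0.583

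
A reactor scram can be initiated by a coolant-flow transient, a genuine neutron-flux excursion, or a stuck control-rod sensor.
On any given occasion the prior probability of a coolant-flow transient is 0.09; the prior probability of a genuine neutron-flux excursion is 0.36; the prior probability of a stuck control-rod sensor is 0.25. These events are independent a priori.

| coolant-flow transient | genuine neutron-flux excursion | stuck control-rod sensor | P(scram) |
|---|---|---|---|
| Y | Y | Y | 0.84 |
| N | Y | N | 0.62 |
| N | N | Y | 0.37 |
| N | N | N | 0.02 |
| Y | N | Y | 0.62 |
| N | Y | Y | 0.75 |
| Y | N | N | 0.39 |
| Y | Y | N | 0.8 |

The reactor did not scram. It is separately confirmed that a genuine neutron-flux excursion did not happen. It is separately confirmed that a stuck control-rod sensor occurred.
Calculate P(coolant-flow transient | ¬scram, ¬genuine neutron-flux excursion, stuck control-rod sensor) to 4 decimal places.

P(coolant-flow transient | ¬scram, ¬genuine neutron-flux excursion, stuck control-rod sensor) ≈ 0.0563

Weight on coolant-flow transient=true, given the evidence: 0.38·0.09 = 0.034200
Normalizer over all consistent configurations: 0.63·0.91 + 0.38·0.09 = 0.607500
Posterior = 0.034200 / 0.607500 ≈ 0.0563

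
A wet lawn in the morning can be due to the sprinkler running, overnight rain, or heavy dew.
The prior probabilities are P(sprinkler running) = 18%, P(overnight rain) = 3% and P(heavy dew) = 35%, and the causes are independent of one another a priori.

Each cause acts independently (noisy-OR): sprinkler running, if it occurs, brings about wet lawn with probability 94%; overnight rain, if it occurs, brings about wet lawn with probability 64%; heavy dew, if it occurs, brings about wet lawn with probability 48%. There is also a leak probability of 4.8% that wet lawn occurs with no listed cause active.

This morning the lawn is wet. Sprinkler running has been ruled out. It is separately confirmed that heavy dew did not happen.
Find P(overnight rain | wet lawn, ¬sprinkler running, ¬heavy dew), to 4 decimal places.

P(overnight rain | wet lawn, ¬sprinkler running, ¬heavy dew) ≈ 0.2975

Under noisy-OR, P(wet lawn | causes) = 1 − (1−0.048)·∏(1−qᵢ) over the active causes.
Enumerate both values of overnight rain and weight by the priors:
  P(wet lawn | ¬sprinkler running, ¬heavy dew) = 0.048×0.97 + 0.65728×0.03
        = 0.046560 + 0.019718 = 0.066278
Keeping only the overnight rain-present terms gives 0.019718, so
  P(overnight rain | wet lawn, ¬sprinkler running, ¬heavy dew) = 0.019718 / 0.066278 ≈ 0.2975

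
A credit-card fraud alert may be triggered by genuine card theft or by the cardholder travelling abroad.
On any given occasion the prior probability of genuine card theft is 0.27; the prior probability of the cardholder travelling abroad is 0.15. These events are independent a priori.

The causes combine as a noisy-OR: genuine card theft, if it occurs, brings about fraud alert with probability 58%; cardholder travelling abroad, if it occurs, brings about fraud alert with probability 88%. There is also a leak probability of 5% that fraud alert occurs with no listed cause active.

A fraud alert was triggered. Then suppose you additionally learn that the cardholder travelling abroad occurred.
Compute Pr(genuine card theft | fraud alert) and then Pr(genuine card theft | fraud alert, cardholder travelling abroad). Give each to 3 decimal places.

Pr(genuine card theft | fraud alert) ≈ 0.580; Pr(genuine card theft | fraud alert, cardholder travelling abroad) ≈ 0.284

Under noisy-OR, P(fraud alert | causes) = 1 − (1−0.05)·∏(1−qᵢ) over the active causes.
Enumerate the 4 (genuine card theft, cardholder travelling abroad) configurations and weight by the priors:
  P(fraud alert) = 0.05*0.73*0.85 + 0.886*0.73*0.15 + 0.601*0.27*0.85 + 0.95212*0.27*0.15
        = 0.031025 + 0.097017 + 0.137929 + 0.038561 = 0.304532
Keeping only the genuine card theft-present terms gives 0.176490, so
  P(genuine card theft | fraud alert) = 0.176490 / 0.304532 ≈ 0.580

Now also conditioning on cardholder travelling abroad=true:
P(fraud alert | cardholder travelling abroad) = 0.886*0.73 + 0.95212*0.27 = 0.646780 + 0.257072 = 0.903852
Restricting to configurations with genuine card theft present: 0.95212*0.27 = 0.257072.
P(genuine card theft | fraud alert, cardholder travelling abroad) = 0.257072 / 0.903852 ≈ 0.284
Conditioning on cardholder travelling abroad lowers the posterior on genuine card theft: the classic explaining-away effect in a common-effect structure.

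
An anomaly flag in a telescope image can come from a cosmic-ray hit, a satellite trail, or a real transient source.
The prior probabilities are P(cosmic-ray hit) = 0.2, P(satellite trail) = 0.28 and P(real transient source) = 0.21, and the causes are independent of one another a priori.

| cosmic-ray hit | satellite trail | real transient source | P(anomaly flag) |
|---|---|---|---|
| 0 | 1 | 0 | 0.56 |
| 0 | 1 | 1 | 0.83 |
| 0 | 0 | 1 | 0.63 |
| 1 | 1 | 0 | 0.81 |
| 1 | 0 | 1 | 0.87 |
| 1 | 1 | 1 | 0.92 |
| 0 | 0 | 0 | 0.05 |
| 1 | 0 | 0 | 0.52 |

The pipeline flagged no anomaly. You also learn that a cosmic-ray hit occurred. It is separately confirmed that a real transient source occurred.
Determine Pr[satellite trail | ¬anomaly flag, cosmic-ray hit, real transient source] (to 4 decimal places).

P(¬anomaly flag | cosmic-ray hit, real transient source) = 0.13×0.72 + 0.08×0.28 = 0.093600 + 0.022400 = 0.116000
Restricting to configurations with satellite trail present: 0.08×0.28 = 0.022400.
P(satellite trail | ¬anomaly flag, cosmic-ray hit, real transient source) = 0.022400 / 0.116000 ≈ 0.1931

Pr[satellite trail | ¬anomaly flag, cosmic-ray hit, real transient source] ≈ 0.1931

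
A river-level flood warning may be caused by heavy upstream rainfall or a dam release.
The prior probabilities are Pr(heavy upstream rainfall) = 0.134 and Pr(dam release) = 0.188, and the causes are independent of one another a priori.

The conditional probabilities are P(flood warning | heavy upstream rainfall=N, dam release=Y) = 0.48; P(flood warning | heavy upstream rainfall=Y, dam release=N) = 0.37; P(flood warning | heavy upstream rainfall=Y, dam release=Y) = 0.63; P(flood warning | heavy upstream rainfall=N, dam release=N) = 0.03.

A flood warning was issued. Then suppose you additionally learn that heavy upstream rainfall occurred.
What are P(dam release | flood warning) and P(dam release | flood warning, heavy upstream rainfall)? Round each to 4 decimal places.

By total probability over the 4 (heavy upstream rainfall, dam release) configurations:
  P(flood warning) = 0.03×0.866×0.812 + 0.48×0.866×0.188 + 0.37×0.134×0.812 + 0.63×0.134×0.188
        = 0.021096 + 0.078148 + 0.040259 + 0.015871 = 0.155374
The terms with dam release present sum to 0.094019, so
  P(dam release | flood warning) = 0.094019 / 0.155374 ≈ 0.6051

Now condition on the additional information:
Numerator (weight on configurations with dam release): 0.63·0.188 = 0.118440
Normalizer over all consistent configurations: 0.37·0.812 + 0.63·0.188 = 0.418880
Posterior = 0.118440 / 0.418880 ≈ 0.2828
The drop from 0.6051 to 0.2828 is the explaining-away (discounting) effect.

P(dam release | flood warning) ≈ 0.6051; P(dam release | flood warning, heavy upstream rainfall) ≈ 0.2828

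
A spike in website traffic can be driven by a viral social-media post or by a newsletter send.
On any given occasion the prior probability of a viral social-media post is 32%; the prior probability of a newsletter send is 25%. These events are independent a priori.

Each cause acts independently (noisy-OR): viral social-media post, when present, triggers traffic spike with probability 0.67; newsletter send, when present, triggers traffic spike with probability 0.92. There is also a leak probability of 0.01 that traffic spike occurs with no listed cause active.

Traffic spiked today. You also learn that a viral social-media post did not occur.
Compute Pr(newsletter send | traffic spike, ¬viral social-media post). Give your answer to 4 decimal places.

Pr(newsletter send | traffic spike, ¬viral social-media post) ≈ 0.9684

Under noisy-OR, P(traffic spike | causes) = 1 − (1−0.01)·∏(1−qᵢ) over the active causes.
P(traffic spike | ¬viral social-media post) = 0.01×0.75 + 0.9208×0.25 = 0.007500 + 0.230200 = 0.237700
The newsletter send-present share is 0.9208×0.25 = 0.230200.
P(newsletter send | traffic spike, ¬viral social-media post) = 0.230200 / 0.237700 ≈ 0.9684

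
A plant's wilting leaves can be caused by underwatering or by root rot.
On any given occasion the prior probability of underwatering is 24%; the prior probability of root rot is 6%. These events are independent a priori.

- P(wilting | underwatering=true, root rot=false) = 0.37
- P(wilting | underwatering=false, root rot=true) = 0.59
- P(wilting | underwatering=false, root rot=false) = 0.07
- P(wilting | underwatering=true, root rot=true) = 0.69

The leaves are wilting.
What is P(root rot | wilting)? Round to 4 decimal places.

P(root rot | wilting) ≈ 0.2163

By total probability over the 4 (underwatering, root rot) configurations:
  P(wilting) = 0.07·0.76·0.94 + 0.59·0.76·0.06 + 0.37·0.24·0.94 + 0.69·0.24·0.06
        = 0.050008 + 0.026904 + 0.083472 + 0.009936 = 0.170320
The terms with root rot present sum to 0.036840, so
  P(root rot | wilting) = 0.036840 / 0.170320 ≈ 0.2163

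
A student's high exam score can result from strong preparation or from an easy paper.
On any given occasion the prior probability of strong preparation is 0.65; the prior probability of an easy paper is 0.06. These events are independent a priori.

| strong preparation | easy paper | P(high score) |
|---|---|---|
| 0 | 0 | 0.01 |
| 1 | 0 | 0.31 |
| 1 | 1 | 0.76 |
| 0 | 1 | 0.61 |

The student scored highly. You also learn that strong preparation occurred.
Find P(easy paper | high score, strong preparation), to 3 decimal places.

P(high score | strong preparation) = 0.31*0.94 + 0.76*0.06 = 0.291400 + 0.045600 = 0.337000
Restricting to configurations with easy paper present: 0.76*0.06 = 0.045600.
P(easy paper | high score, strong preparation) = 0.045600 / 0.337000 ≈ 0.135

P(easy paper | high score, strong preparation) ≈ 0.135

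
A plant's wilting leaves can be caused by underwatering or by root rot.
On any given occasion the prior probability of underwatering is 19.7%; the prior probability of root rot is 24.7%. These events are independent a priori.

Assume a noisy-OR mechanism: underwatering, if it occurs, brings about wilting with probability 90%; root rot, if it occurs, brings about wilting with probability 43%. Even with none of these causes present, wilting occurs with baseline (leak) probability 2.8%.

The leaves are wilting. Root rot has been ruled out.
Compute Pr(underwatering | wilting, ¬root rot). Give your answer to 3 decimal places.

Pr(underwatering | wilting, ¬root rot) ≈ 0.888

Under noisy-OR, P(wilting | causes) = 1 − (1−0.028)·∏(1−qᵢ) over the active causes.
Weight on underwatering=true, given the evidence: 0.9028·0.197 = 0.177852
Denominator P(wilting | ¬root rot): 0.028·0.803 + 0.9028·0.197 = 0.200336
Posterior = 0.177852 / 0.200336 ≈ 0.888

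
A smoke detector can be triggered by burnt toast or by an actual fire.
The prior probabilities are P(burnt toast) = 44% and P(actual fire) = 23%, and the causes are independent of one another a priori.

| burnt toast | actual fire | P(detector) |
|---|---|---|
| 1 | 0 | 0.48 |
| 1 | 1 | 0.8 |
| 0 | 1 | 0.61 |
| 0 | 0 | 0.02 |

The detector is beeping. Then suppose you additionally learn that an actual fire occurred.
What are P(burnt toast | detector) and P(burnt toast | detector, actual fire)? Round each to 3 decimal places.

P(burnt toast | detector) ≈ 0.736; P(burnt toast | detector, actual fire) ≈ 0.507

P(detector) = 0.02*0.56*0.77 + 0.61*0.56*0.23 + 0.48*0.44*0.77 + 0.8*0.44*0.23 = 0.008624 + 0.078568 + 0.162624 + 0.080960 = 0.330776
Of this, 0.243584 comes from 0.162624 + 0.080960 (the burnt toast=true cases).
Hence the posterior is 0.243584/0.330776 ≈ 0.736.

With the extra evidence:
For the numerator, keep only burnt toast=true terms: 0.8*0.44 = 0.352000
Denominator P(detector | actual fire): 0.61*0.56 + 0.8*0.44 = 0.693600
Posterior = 0.352000 / 0.693600 ≈ 0.507
This is intercausal reasoning (explaining away): once actual fire accounts for the detector, burnt toast becomes less likely.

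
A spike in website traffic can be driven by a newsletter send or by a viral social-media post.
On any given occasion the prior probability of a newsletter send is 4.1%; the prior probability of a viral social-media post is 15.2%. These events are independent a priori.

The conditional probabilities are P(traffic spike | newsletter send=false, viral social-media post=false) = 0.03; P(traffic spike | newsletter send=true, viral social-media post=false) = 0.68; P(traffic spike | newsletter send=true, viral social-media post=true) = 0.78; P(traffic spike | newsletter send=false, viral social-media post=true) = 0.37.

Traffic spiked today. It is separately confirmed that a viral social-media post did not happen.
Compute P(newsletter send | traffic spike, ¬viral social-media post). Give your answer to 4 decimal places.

P(newsletter send | traffic spike, ¬viral social-media post) ≈ 0.4921

Enumerate both values of newsletter send and weight by the priors:
  P(traffic spike | ¬viral social-media post) = 0.03*0.959 + 0.68*0.041
        = 0.028770 + 0.027880 = 0.056650
Configurations with newsletter send contribute 0.027880, so
  P(newsletter send | traffic spike, ¬viral social-media post) = 0.027880 / 0.056650 ≈ 0.4921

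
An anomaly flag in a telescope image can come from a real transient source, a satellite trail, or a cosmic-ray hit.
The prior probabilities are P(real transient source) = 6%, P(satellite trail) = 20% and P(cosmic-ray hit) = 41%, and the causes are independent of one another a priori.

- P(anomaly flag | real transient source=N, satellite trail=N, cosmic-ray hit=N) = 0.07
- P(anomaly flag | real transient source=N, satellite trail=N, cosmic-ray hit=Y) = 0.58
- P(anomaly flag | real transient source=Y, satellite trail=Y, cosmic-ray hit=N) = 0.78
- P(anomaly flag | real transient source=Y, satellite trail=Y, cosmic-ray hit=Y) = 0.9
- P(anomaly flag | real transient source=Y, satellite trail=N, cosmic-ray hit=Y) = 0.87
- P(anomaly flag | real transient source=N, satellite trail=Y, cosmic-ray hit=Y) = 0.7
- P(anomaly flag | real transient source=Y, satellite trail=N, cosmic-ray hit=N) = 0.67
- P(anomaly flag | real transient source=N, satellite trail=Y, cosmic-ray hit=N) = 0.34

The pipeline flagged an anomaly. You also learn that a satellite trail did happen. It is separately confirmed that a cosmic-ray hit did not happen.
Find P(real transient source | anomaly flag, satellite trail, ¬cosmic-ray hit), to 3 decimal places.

P(real transient source | anomaly flag, satellite trail, ¬cosmic-ray hit) ≈ 0.128

Sum P(anomaly flag|·) weighted by the priors over both values of real transient source:
  P(anomaly flag | satellite trail, ¬cosmic-ray hit) = 0.34*0.94 + 0.78*0.06
        = 0.319600 + 0.046800 = 0.366400
Keeping only the real transient source-present terms gives 0.046800, so
  P(real transient source | anomaly flag, satellite trail, ¬cosmic-ray hit) = 0.046800 / 0.366400 ≈ 0.128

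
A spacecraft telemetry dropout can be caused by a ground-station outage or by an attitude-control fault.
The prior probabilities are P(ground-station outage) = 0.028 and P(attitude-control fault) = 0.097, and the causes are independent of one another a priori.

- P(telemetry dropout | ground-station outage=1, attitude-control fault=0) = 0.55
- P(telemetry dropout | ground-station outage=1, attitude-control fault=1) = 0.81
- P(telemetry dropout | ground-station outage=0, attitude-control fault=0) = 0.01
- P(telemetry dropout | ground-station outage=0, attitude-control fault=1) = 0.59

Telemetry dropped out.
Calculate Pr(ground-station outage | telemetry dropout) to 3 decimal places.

Pr(ground-station outage | telemetry dropout) ≈ 0.200

By total probability over the 4 (ground-station outage, attitude-control fault) configurations:
  P(telemetry dropout) = 0.01×0.972×0.903 + 0.59×0.972×0.097 + 0.55×0.028×0.903 + 0.81×0.028×0.097
        = 0.008777 + 0.055628 + 0.013906 + 0.002200 = 0.080511
Configurations with ground-station outage contribute 0.016106, so
  P(ground-station outage | telemetry dropout) = 0.016106 / 0.080511 ≈ 0.200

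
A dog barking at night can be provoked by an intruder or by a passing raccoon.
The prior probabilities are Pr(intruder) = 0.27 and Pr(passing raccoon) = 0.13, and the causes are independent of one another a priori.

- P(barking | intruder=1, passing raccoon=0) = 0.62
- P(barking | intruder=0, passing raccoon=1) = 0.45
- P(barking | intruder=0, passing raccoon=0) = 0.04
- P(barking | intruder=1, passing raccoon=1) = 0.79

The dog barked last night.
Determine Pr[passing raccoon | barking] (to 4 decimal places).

Pr[passing raccoon | barking] ≈ 0.2917

By total probability over the 4 (intruder, passing raccoon) configurations:
  P(barking) = 0.04×0.73×0.87 + 0.45×0.73×0.13 + 0.62×0.27×0.87 + 0.79×0.27×0.13
        = 0.025404 + 0.042705 + 0.145638 + 0.027729 = 0.241476
Keeping only the passing raccoon-present terms gives 0.070434, so
  P(passing raccoon | barking) = 0.070434 / 0.241476 ≈ 0.2917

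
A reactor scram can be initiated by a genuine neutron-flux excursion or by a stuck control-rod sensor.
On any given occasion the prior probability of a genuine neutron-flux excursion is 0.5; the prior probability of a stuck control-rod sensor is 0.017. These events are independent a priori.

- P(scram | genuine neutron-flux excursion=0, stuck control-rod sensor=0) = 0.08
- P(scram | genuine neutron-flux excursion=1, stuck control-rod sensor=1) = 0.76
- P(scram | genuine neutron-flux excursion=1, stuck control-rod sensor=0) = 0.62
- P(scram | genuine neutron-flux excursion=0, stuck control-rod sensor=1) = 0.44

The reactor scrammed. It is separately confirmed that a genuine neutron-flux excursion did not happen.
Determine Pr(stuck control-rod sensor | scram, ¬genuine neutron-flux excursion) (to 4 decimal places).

By total probability over both values of stuck control-rod sensor:
  P(scram | ¬genuine neutron-flux excursion) = 0.08*0.983 + 0.44*0.017
        = 0.078640 + 0.007480 = 0.086120
Configurations with stuck control-rod sensor contribute 0.007480, so
  P(stuck control-rod sensor | scram, ¬genuine neutron-flux excursion) = 0.007480 / 0.086120 ≈ 0.0869

Pr(stuck control-rod sensor | scram, ¬genuine neutron-flux excursion) ≈ 0.0869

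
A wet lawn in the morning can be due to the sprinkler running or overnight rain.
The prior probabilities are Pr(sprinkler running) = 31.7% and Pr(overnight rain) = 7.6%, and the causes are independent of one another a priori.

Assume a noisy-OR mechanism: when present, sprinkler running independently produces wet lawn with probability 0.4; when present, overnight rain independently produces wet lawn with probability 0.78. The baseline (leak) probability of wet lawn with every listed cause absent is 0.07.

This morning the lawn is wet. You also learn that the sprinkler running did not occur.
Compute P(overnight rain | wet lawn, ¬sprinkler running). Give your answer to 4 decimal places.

P(overnight rain | wet lawn, ¬sprinkler running) ≈ 0.4831

Under noisy-OR, P(wet lawn | causes) = 1 − (1−0.07)·∏(1−qᵢ) over the active causes.
Sum P(wet lawn|·) weighted by the priors over both values of overnight rain:
  P(wet lawn | ¬sprinkler running) = 0.07·0.924 + 0.7954·0.076
        = 0.064680 + 0.060450 = 0.125130
The terms with overnight rain present sum to 0.060450, so
  P(overnight rain | wet lawn, ¬sprinkler running) = 0.060450 / 0.125130 ≈ 0.4831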